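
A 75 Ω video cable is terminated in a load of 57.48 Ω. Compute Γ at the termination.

Γ = -0.132

Γ = (Z_L − Z_0)/(Z_L + Z_0) = (57.48 − 75)/(57.48 + 75) = -17.52/132.5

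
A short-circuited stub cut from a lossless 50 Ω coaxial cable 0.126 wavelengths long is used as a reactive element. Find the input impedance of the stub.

βl = 2π × 0.126 = 45.4°
tan(βl) = 1.01
For a short-circuited stub, Z_in = jZ_0·tan(βl)

Z_in ≈ +j50.6 Ω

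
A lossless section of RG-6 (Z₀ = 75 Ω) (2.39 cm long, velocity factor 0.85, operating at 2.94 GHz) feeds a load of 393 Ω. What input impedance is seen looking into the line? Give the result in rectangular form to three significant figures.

λ = v/f = 0.85·c / 2.94 GHz = 0.0867 m
βl = 2π·l/λ = 2π × 0.276 = 99.2°
tan(βl) = tan(99.2°) = -6.17
Z_in = Z_0·(Z_L + jZ_0·tanβl)/(Z_0 + jZ_L·tanβl)
     = 75·(393 − j463)/(75 − j2430)

Z_in ≈ 14.7 + j11.7 Ω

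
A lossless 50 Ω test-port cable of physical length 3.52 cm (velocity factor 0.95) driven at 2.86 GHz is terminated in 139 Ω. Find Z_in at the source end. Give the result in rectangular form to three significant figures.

λ = v/f = 0.95·c / 2.86 GHz = 0.0997 m
βl = 2π·l/λ = 2π × 0.353 = 127°
tan(βl) = tan(127°) = -1.32
Z_in = Z_0·(Z_L + jZ_0·tanβl)/(Z_0 + jZ_L·tanβl)
     = 50·(139 − j66)/(50 − j183)

Z_in ≈ 26.4 + j30.7 Ω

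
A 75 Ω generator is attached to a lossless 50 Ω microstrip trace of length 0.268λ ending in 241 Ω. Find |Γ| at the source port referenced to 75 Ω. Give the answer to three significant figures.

βl = 2π × 0.268 = 96.5°
tan(βl) = -8.8
Z_in = Z_0·(Z_L + jZ_0·tanβl)/(Z_0 + jZ_L·tanβl) = 10.5 + j5.43 Ω
Γ_s = (Z_in − Z_s)/(Z_in + Z_s) = (-64.5 + j5.43)/(85.5 + j5.43), |Γ_s| = 0.756

|Γ| ≈ 0.756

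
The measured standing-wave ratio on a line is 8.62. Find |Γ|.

|Γ| ≈ 0.792

|Γ| = (S − 1)/(S + 1) = (8.62 − 1)/(8.62 + 1) = 7.62/9.62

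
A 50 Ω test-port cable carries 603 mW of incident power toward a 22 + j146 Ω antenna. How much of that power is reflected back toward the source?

|Γ| = |(-28 + j146)/(72 + j146)| = 0.913
|Γ|² = 0.834
P_refl = |Γ|²·P_inc = 503 mW, P_del = (1 − |Γ|²)·P_inc = 100 mW

P_reflected ≈ 503 mW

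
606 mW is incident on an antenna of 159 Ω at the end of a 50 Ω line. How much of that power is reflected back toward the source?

P_reflected ≈ 165 mW

Γ = (159 − 50)/(159 + 50) = 0.522
|Γ|² = 0.272
P_refl = |Γ|²·P_inc = 165 mW, P_del = (1 − |Γ|²)·P_inc = 441 mW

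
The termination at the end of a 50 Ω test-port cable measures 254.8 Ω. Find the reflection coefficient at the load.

Γ = 0.672

Γ = (Z_L − Z_0)/(Z_L + Z_0) = (254.8 − 50)/(254.8 + 50) = 204.8/304.8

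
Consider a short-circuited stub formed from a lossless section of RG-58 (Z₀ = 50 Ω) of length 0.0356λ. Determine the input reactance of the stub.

X_in ≈ 11.4 Ω (inductive)

βl = 2π × 0.0356 = 12.8°
tan(βl) = 0.227
For a short-circuited stub, Z_in = jZ_0·tan(βl)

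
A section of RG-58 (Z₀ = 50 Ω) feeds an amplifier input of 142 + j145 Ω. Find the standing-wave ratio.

VSWR ≈ 5.99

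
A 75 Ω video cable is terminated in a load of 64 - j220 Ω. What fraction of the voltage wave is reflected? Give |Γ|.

Γ = (Z_L − Z_0)/(Z_L + Z_0) = (-11 − j220)/(139 − j220)
|Γ| = 220/260

|Γ| ≈ 0.846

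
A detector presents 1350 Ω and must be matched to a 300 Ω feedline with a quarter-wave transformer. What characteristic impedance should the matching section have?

Z_qwt = √(Z_0·R_L) = √(300 × 1350) = √405000

Z_qwt ≈ 636 Ω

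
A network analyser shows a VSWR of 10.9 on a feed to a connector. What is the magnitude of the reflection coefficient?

|Γ| ≈ 0.832

|Γ| = (S − 1)/(S + 1) = (10.9 − 1)/(10.9 + 1) = 9.9/11.9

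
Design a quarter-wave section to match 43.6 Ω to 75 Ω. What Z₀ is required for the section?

Z_qwt ≈ 57.2 Ω

Z_qwt = √(Z_0·R_L) = √(75 × 43.6) = √3270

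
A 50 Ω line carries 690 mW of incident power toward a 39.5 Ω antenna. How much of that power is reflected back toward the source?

P_reflected ≈ 9.5 mW

Γ = (39.5 − 50)/(39.5 + 50) = -0.117
|Γ|² = 0.0138
P_refl = |Γ|²·P_inc = 9.5 mW, P_del = (1 − |Γ|²)·P_inc = 681 mW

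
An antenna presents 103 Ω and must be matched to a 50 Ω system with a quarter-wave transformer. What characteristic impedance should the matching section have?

Z_qwt ≈ 71.8 Ω

Z_qwt = √(Z_0·R_L) = √(50 × 103) = √5150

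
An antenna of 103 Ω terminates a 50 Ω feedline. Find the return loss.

Γ = (103 − 50)/(103 + 50) = 0.346
RL = −20·log₁₀|Γ| = −20·log₁₀(0.346)

RL ≈ 9.21 dB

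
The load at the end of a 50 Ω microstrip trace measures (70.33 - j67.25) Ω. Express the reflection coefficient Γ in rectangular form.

Γ = (Z_L − Z_0)/(Z_L + Z_0) = (20.33 − j67.25)/(120.3 − j67.25)

Γ ≈ 0.367 − j0.354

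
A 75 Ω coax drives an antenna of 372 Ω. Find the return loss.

Γ = (372 − 75)/(372 + 75) = 0.664
RL = −20·log₁₀|Γ| = −20·log₁₀(0.664)

RL ≈ 3.55 dB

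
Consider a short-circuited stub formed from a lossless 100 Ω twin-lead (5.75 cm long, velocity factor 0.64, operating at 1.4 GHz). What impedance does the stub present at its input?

Z_in ≈ −j55.6 Ω

λ = v/f = 0.64·c / 1.4 GHz = 0.137 m
βl = 2π·l/λ = 2π × 0.419 = 151°
tan(βl) = -0.556
For a short-circuited stub, Z_in = jZ_0·tan(βl)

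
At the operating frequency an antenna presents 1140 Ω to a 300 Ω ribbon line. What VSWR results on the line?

For a purely resistive load, VSWR = R_L/Z_0 or Z_0/R_L (whichever > 1) = 1140/300

VSWR ≈ 3.8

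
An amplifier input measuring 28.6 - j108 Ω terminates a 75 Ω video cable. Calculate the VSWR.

Γ = (Z_L − Z_0)/(Z_L + Z_0) = (-46.4 − j108)/(103.6 − j108)
|Γ| = 118/150 = 0.785
VSWR = (1 + |Γ|)/(1 − |Γ|) = 1.79/0.215

VSWR ≈ 8.32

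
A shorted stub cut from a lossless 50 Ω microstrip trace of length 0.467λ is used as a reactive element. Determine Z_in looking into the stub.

Z_in ≈ −j10.5 Ω

βl = 2π × 0.467 = 168°
tan(βl) = -0.21
For a shorted stub, Z_in = jZ_0·tan(βl)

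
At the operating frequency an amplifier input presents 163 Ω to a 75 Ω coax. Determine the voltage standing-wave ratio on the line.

Γ = (163 − 75)/(163 + 75) = 0.37
VSWR = (1 + 0.37)/(1 − 0.37)

VSWR ≈ 2.17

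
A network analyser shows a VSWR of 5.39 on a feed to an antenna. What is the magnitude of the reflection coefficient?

|Γ| = (S − 1)/(S + 1) = (5.39 − 1)/(5.39 + 1) = 4.39/6.39

|Γ| ≈ 0.687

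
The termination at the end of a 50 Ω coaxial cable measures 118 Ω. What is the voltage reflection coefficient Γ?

Γ = 0.405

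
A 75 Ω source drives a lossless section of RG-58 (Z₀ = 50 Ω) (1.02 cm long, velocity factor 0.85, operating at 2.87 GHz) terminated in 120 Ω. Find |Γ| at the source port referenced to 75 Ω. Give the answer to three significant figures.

|Γ| ≈ 0.437

λ = v/f = 0.85·c / 2.87 GHz = 0.0889 m
βl = 2π·l/λ = 2π × 0.115 = 41.3°
tan(βl) = 0.879
Z_in = Z_0·(Z_L + jZ_0·tanβl)/(Z_0 + jZ_L·tanβl) = 39 − j38.4 Ω
Γ_s = (Z_in − Z_s)/(Z_in + Z_s) = (-36 − j38.4)/(114 − j38.4), |Γ_s| = 0.437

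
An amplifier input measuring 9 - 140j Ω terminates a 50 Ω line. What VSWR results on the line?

Γ = (Z_L − Z_0)/(Z_L + Z_0) = (-41 − j140)/(59 − j140)
|Γ| = 146/152 = 0.96
VSWR = (1 + |Γ|)/(1 − |Γ|) = 1.96/0.0398

VSWR ≈ 49.3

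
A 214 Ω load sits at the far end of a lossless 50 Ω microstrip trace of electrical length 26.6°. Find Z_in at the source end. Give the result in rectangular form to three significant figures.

Z_in ≈ 47.9 − j77.5 Ω

tan(βl) = tan(26.6°) = 0.501
Z_in = Z_0·(Z_L + jZ_0·tanβl)/(Z_0 + jZ_L·tanβl)
     = 50·(214 + j25)/(50 + j107)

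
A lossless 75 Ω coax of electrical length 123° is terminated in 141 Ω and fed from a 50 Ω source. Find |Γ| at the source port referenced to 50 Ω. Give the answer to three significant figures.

|Γ| ≈ 0.296

tan(βl) = -1.54
Z_in = Z_0·(Z_L + jZ_0·tanβl)/(Z_0 + jZ_L·tanβl) = 50.7 + j31.2 Ω
Γ_s = (Z_in − Z_s)/(Z_in + Z_s) = (0.672 + j31.2)/(101 + j31.2), |Γ_s| = 0.296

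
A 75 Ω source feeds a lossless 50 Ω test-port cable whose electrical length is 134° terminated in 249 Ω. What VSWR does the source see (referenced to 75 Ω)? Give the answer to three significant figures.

VSWR ≈ 5.5

tan(βl) = -1.04
Z_in = Z_0·(Z_L + jZ_0·tanβl)/(Z_0 + jZ_L·tanβl) = 18.7 + j44.7 Ω
Γ_s = (Z_in − Z_s)/(Z_in + Z_s) = (-56.3 + j44.7)/(93.7 + j44.7), |Γ_s| = 0.692
VSWR = (1 + |Γ_s|)/(1 − |Γ_s|)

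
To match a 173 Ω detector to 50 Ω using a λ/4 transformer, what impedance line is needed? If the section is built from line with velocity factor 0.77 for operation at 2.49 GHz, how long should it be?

Z_qwt ≈ 93 Ω; length ≈ 2.32 cm

Z_qwt = √(Z_0·R_L) = √(50 × 173) = √8650
λ = 0.77·c/f = 0.0928 m, so l = λ/4 = 0.0232 m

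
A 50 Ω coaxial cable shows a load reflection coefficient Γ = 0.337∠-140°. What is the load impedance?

Z_L = Z_0·(1 + Γ)/(1 − Γ) = 50·(0.742 − j0.217)/(1.26 + j0.217)

Z_L ≈ 27.2 − j13.3 Ω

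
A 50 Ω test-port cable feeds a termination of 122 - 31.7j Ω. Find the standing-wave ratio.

VSWR ≈ 2.64

Γ = (Z_L − Z_0)/(Z_L + Z_0) = (72 − j31.7)/(172 − j31.7)
|Γ| = 78.7/175 = 0.45
VSWR = (1 + |Γ|)/(1 − |Γ|) = 1.45/0.55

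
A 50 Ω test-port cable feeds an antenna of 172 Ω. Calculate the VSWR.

VSWR ≈ 3.44

For a purely resistive load, VSWR = R_L/Z_0 or Z_0/R_L (whichever > 1) = 172/50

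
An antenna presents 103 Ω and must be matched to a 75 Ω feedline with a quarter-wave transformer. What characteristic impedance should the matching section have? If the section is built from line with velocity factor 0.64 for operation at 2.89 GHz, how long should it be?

Z_qwt ≈ 87.9 Ω; length ≈ 1.66 cm

Z_qwt = √(Z_0·R_L) = √(75 × 103) = √7725
λ = 0.64·c/f = 0.0664 m, so l = λ/4 = 0.0166 m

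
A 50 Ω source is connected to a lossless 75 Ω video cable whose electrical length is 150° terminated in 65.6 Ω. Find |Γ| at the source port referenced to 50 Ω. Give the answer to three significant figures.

tan(βl) = -0.577
Z_in = Z_0·(Z_L + jZ_0·tanβl)/(Z_0 + jZ_L·tanβl) = 69.7 − j8.11 Ω
Γ_s = (Z_in − Z_s)/(Z_in + Z_s) = (19.7 − j8.11)/(120 − j8.11), |Γ_s| = 0.178

|Γ| ≈ 0.178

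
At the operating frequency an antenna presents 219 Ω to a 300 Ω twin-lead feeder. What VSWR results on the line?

VSWR ≈ 1.37

Γ = (219 − 300)/(219 + 300) = -0.156
VSWR = (1 + 0.156)/(1 − 0.156)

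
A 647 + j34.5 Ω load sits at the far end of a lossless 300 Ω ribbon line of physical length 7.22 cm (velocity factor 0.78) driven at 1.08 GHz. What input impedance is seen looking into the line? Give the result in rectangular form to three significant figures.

Z_in ≈ 168 + j119 Ω

λ = v/f = 0.78·c / 1.08 GHz = 0.217 m
βl = 2π·l/λ = 2π × 0.333 = 120°
tan(βl) = tan(120°) = -1.73
Z_in = Z_0·(Z_L + jZ_0·tanβl)/(Z_0 + jZ_L·tanβl)
     = 300·(647 − j486)/(360 − j1120)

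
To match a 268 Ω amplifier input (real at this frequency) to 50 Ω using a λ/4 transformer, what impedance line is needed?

Z_qwt = √(Z_0·R_L) = √(50 × 268) = √13400

Z_qwt ≈ 116 Ω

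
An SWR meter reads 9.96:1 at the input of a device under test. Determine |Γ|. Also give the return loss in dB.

|Γ| ≈ 0.818; return loss ≈ 1.75 dB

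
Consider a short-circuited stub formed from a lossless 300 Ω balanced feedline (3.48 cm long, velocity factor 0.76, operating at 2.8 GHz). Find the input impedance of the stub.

Z_in ≈ −j147 Ω

λ = v/f = 0.76·c / 2.8 GHz = 0.0814 m
βl = 2π·l/λ = 2π × 0.427 = 154°
tan(βl) = -0.491
For a short-circuited stub, Z_in = jZ_0·tan(βl)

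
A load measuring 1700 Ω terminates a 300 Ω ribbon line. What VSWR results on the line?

For a purely resistive load, VSWR = R_L/Z_0 or Z_0/R_L (whichever > 1) = 1700/300

VSWR ≈ 5.67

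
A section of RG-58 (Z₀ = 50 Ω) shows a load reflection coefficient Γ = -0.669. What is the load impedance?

Z_L = Z_0·(1 + Γ)/(1 − Γ) = 50·(0.331)/(1.67)

Z_L ≈ 9.92 Ω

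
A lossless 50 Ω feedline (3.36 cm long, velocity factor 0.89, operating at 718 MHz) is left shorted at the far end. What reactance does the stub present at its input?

X_in ≈ 31.9 Ω (inductive)

λ = v/f = 0.89·c / 718 MHz = 0.372 m
βl = 2π·l/λ = 2π × 0.0904 = 32.5°
tan(βl) = 0.638
For a shorted stub, Z_in = jZ_0·tan(βl)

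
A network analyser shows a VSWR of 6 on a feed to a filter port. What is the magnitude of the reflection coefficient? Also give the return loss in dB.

|Γ| ≈ 0.714; return loss ≈ 2.92 dB

|Γ| = (S − 1)/(S + 1) = (6 − 1)/(6 + 1) = 5/7
RL = −20·log₁₀|Γ| = −20·log₁₀(0.714)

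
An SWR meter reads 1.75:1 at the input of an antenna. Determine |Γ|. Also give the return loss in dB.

|Γ| ≈ 0.273; return loss ≈ 11.3 dB

|Γ| = (S − 1)/(S + 1) = (1.75 − 1)/(1.75 + 1) = 0.75/2.75
RL = −20·log₁₀|Γ| = −20·log₁₀(0.273)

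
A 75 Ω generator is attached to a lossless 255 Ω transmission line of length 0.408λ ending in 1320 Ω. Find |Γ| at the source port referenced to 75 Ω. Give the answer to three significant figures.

βl = 2π × 0.408 = 147°
tan(βl) = -0.652
Z_in = Z_0·(Z_L + jZ_0·tanβl)/(Z_0 + jZ_L·tanβl) = 152 + j346 Ω
Γ_s = (Z_in − Z_s)/(Z_in + Z_s) = (76.7 + j346)/(227 + j346), |Γ_s| = 0.857

|Γ| ≈ 0.857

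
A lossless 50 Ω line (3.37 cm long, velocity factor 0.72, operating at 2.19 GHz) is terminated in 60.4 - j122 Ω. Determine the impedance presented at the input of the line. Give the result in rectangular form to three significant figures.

Z_in ≈ 18.4 + j59.8 Ω

λ = v/f = 0.72·c / 2.19 GHz = 0.0986 m
βl = 2π·l/λ = 2π × 0.342 = 123°
tan(βl) = tan(123°) = -1.54
Z_in = Z_0·(Z_L + jZ_0·tanβl)/(Z_0 + jZ_L·tanβl)
     = 50·(60.4 − j199)/(-138 − j93)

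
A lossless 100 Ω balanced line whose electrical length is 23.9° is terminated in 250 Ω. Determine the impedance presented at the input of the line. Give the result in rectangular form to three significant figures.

tan(βl) = tan(23.9°) = 0.443
Z_in = Z_0·(Z_L + jZ_0·tanβl)/(Z_0 + jZ_L·tanβl)
     = 100·(250 + j44.3)/(100 + j111)

Z_in ≈ 134 − j104 Ω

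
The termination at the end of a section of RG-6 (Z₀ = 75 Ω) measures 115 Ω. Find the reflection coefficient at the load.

Γ = (Z_L − Z_0)/(Z_L + Z_0) = (115 − 75)/(115 + 75) = 40/190

Γ = 0.211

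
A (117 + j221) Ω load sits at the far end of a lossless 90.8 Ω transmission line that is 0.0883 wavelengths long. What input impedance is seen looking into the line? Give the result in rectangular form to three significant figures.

Z_in ≈ 181 − j262 Ω

βl = 2π × 0.0883 = 31.8°
tan(βl) = tan(31.8°) = 0.62
Z_in = Z_0·(Z_L + jZ_0·tanβl)/(Z_0 + jZ_L·tanβl)
     = 90.8·(117 + j277)/(-46.2 + j72.5)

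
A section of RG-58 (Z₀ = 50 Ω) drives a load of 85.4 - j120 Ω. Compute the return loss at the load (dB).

Γ = (35.4 − j120)/(135.4 − j120), |Γ| = 0.692
RL = −20·log₁₀|Γ| = −20·log₁₀(0.692)

RL ≈ 3.2 dB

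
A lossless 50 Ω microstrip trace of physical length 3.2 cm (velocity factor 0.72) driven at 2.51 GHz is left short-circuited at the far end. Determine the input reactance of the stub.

λ = v/f = 0.72·c / 2.51 GHz = 0.0861 m
βl = 2π·l/λ = 2π × 0.372 = 134°
tan(βl) = -1.04
For a short-circuited stub, Z_in = jZ_0·tan(βl)

X_in ≈ -52 Ω (capacitive)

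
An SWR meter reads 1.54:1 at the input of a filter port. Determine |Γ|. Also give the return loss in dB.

|Γ| = (S − 1)/(S + 1) = (1.54 − 1)/(1.54 + 1) = 0.54/2.54
RL = −20·log₁₀|Γ| = −20·log₁₀(0.213)

|Γ| ≈ 0.213; return loss ≈ 13.4 dB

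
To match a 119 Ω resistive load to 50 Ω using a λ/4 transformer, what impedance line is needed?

Z_qwt ≈ 77.1 Ω

Z_qwt = √(Z_0·R_L) = √(50 × 119) = √5950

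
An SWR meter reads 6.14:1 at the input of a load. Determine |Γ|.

|Γ| ≈ 0.72

|Γ| = (S − 1)/(S + 1) = (6.14 − 1)/(6.14 + 1) = 5.14/7.14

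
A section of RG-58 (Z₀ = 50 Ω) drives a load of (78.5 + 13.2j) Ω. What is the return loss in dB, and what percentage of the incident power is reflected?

Γ = (28.5 + j13.2)/(128.5 + j13.2), |Γ| = 0.243
RL = −20·log₁₀(0.243) = 12.3 dB
P_refl/P_inc = |Γ|² = 0.0591

RL ≈ 12.3 dB; 5.91% of incident power reflected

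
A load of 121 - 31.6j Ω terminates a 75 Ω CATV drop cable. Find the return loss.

RL ≈ 11 dB

Γ = (46 − j31.6)/(196 − j31.6), |Γ| = 0.281
RL = −20·log₁₀|Γ| = −20·log₁₀(0.281)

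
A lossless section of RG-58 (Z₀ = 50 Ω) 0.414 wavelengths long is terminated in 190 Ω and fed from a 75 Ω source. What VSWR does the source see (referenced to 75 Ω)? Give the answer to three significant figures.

VSWR ≈ 3.42

βl = 2π × 0.414 = 149°
tan(βl) = -0.6
Z_in = Z_0·(Z_L + jZ_0·tanβl)/(Z_0 + jZ_L·tanβl) = 41.7 + j65.1 Ω
Γ_s = (Z_in − Z_s)/(Z_in + Z_s) = (-33.3 + j65.1)/(117 + j65.1), |Γ_s| = 0.547
VSWR = (1 + |Γ_s|)/(1 − |Γ_s|)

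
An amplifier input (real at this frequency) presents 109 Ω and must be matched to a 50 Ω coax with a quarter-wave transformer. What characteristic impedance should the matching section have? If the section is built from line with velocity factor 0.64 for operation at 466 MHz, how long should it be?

Z_qwt = √(Z_0·R_L) = √(50 × 109) = √5450
λ = 0.64·c/f = 0.412 m, so l = λ/4 = 0.103 m

Z_qwt ≈ 73.8 Ω; length ≈ 10.3 cm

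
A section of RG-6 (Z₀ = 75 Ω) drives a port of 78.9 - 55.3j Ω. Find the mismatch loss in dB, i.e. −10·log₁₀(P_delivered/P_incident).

mismatch loss ≈ 0.53 dB

Γ = (3.9 − j55.3)/(153.9 − j55.3), |Γ| = 0.339
|Γ|² = 0.115, so P_del/P_inc = 1 − |Γ|² = 0.885
ML = −10·log₁₀(1 − |Γ|²)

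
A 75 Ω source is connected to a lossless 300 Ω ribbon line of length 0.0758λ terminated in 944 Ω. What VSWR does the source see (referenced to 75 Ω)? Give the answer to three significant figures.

βl = 2π × 0.0758 = 27.3°
tan(βl) = 0.516
Z_in = Z_0·(Z_L + jZ_0·tanβl)/(Z_0 + jZ_L·tanβl) = 329 − j379 Ω
Γ_s = (Z_in − Z_s)/(Z_in + Z_s) = (254 − j379)/(404 − j379), |Γ_s| = 0.824
VSWR = (1 + |Γ_s|)/(1 − |Γ_s|)

VSWR ≈ 10.3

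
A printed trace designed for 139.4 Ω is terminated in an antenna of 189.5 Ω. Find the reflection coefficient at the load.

Γ = (Z_L − Z_0)/(Z_L + Z_0) = (189.5 − 139.4)/(189.5 + 139.4) = 50.1/328.9

Γ = 0.152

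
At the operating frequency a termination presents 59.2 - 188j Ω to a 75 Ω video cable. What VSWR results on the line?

Γ = (Z_L − Z_0)/(Z_L + Z_0) = (-15.8 − j188)/(134.2 − j188)
|Γ| = 189/231 = 0.817
VSWR = (1 + |Γ|)/(1 − |Γ|) = 1.82/0.183

VSWR ≈ 9.92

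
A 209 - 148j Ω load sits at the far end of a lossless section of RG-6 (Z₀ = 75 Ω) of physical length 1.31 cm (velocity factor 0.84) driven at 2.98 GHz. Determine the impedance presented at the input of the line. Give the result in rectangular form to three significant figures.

Z_in ≈ 20.6 − j31.4 Ω

λ = v/f = 0.84·c / 2.98 GHz = 0.0846 m
βl = 2π·l/λ = 2π × 0.155 = 55.8°
tan(βl) = tan(55.8°) = 1.47
Z_in = Z_0·(Z_L + jZ_0·tanβl)/(Z_0 + jZ_L·tanβl)
     = 75·(209 − j37.8)/(293 + j307)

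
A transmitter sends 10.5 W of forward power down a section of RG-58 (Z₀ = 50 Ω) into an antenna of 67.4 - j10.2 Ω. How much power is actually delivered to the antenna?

|Γ| = |(17.4 − j10.2)/(117.4 − j10.2)| = 0.171
|Γ|² = 0.0293
P_refl = |Γ|²·P_inc = 0.308 W, P_del = (1 − |Γ|²)·P_inc = 10.2 W

P_delivered ≈ 10.2 W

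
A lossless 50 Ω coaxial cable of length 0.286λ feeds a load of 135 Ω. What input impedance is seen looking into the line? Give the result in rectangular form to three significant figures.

Z_in ≈ 19.4 + j9.86 Ω

βl = 2π × 0.286 = 103°
tan(βl) = tan(103°) = -4.35
Z_in = Z_0·(Z_L + jZ_0·tanβl)/(Z_0 + jZ_L·tanβl)
     = 50·(135 − j217)/(50 − j587)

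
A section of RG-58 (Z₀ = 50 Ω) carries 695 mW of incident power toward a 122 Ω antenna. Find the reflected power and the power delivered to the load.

P_reflected ≈ 122 mW; P_delivered ≈ 573 mW

Γ = (122 − 50)/(122 + 50) = 0.419
|Γ|² = 0.175
P_refl = |Γ|²·P_inc = 122 mW, P_del = (1 − |Γ|²)·P_inc = 573 mW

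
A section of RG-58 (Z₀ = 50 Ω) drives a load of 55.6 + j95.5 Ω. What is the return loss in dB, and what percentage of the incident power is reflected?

RL ≈ 3.45 dB; 45.1% of incident power reflected

Γ = (5.6 + j95.5)/(105.6 + j95.5), |Γ| = 0.672
RL = −20·log₁₀(0.672) = 3.45 dB
P_refl/P_inc = |Γ|² = 0.451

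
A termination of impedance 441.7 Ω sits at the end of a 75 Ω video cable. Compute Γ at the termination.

Γ = (Z_L − Z_0)/(Z_L + Z_0) = (441.7 − 75)/(441.7 + 75) = 366.7/516.7

Γ = 0.71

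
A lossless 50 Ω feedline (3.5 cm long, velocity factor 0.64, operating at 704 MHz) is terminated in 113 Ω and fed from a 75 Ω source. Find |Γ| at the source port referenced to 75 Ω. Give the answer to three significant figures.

λ = v/f = 0.64·c / 704 MHz = 0.273 m
βl = 2π·l/λ = 2π × 0.128 = 46.2°
tan(βl) = 1.04
Z_in = Z_0·(Z_L + jZ_0·tanβl)/(Z_0 + jZ_L·tanβl) = 36 − j32.7 Ω
Γ_s = (Z_in − Z_s)/(Z_in + Z_s) = (-39 − j32.7)/(111 − j32.7), |Γ_s| = 0.44

|Γ| ≈ 0.44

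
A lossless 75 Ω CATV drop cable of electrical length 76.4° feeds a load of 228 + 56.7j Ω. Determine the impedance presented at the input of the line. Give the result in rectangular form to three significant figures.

tan(βl) = tan(76.4°) = 4.13
Z_in = Z_0·(Z_L + jZ_0·tanβl)/(Z_0 + jZ_L·tanβl)
     = 75·(228 + j367)/(-159 + j942)

Z_in ≈ 25.4 − j22.4 Ω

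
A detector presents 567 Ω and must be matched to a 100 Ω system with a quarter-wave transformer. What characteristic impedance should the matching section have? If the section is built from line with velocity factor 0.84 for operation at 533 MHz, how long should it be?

Z_qwt ≈ 238 Ω; length ≈ 11.8 cm

Z_qwt = √(Z_0·R_L) = √(100 × 567) = √56700
λ = 0.84·c/f = 0.473 m, so l = λ/4 = 0.118 m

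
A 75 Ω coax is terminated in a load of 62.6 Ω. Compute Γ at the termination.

Γ = -0.0901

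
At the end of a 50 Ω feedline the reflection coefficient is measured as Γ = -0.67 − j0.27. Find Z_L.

Z_L ≈ 8.35 − j9.43 Ω

Z_L = Z_0·(1 + Γ)/(1 − Γ) = 50·(0.33 − j0.27)/(1.67 + j0.27)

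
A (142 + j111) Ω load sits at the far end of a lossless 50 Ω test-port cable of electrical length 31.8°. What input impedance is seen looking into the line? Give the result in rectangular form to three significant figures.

tan(βl) = tan(31.8°) = 0.62
Z_in = Z_0·(Z_L + jZ_0·tanβl)/(Z_0 + jZ_L·tanβl)
     = 50·(142 + j142)/(-18.8 + j88)

Z_in ≈ 60.6 − j93.6 Ω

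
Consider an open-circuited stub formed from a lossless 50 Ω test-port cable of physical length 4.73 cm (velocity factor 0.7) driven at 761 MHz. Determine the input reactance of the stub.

X_in ≈ -26.9 Ω (capacitive)

λ = v/f = 0.7·c / 761 MHz = 0.276 m
βl = 2π·l/λ = 2π × 0.171 = 61.7°
tan(βl) = 1.86
For an open-circuited stub, Z_in = −jZ_0·cot(βl) = −jZ_0/tan(βl)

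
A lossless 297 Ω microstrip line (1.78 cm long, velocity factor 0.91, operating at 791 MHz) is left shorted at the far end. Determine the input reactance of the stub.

λ = v/f = 0.91·c / 791 MHz = 0.345 m
βl = 2π·l/λ = 2π × 0.0516 = 18.6°
tan(βl) = 0.336
For a shorted stub, Z_in = jZ_0·tan(βl)

X_in ≈ 99.8 Ω (inductive)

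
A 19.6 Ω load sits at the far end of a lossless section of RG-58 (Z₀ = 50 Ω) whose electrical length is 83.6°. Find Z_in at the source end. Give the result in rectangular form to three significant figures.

tan(βl) = tan(83.6°) = 8.92
Z_in = Z_0·(Z_L + jZ_0·tanβl)/(Z_0 + jZ_L·tanβl)
     = 50·(19.6 + j446)/(50 + j175)

Z_in ≈ 119 + j28.6 Ω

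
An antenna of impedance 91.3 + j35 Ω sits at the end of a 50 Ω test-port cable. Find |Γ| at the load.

Γ = (Z_L − Z_0)/(Z_L + Z_0) = (41.3 + j35)/(141.3 + j35)
|Γ| = 54.1/146

|Γ| ≈ 0.372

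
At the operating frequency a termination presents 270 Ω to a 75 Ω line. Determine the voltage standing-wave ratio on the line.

Γ = (270 − 75)/(270 + 75) = 0.565
VSWR = (1 + 0.565)/(1 − 0.565)

VSWR ≈ 3.6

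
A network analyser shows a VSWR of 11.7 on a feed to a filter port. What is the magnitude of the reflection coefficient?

|Γ| = (S − 1)/(S + 1) = (11.7 − 1)/(11.7 + 1) = 10.7/12.7

|Γ| ≈ 0.843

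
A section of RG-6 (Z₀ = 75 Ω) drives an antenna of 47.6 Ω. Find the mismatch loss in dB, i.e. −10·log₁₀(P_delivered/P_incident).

mismatch loss ≈ 0.223 dB

Γ = (47.6 − 75)/(47.6 + 75) = -0.223
|Γ|² = 0.0499, so P_del/P_inc = 1 − |Γ|² = 0.95
ML = −10·log₁₀(1 − |Γ|²)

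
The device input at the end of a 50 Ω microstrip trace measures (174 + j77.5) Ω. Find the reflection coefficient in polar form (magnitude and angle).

Γ ≈ 0.617 ∠ 12.9°

Γ = (Z_L − Z_0)/(Z_L + Z_0) = (124 + j77.5)/(224 + j77.5)
|Γ| = 146/237 = 0.617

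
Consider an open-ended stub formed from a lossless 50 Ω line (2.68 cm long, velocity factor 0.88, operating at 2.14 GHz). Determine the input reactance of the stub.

λ = v/f = 0.88·c / 2.14 GHz = 0.123 m
βl = 2π·l/λ = 2π × 0.217 = 78.2°
tan(βl) = 4.79
For an open-ended stub, Z_in = −jZ_0·cot(βl) = −jZ_0/tan(βl)

X_in ≈ -10.4 Ω (capacitive)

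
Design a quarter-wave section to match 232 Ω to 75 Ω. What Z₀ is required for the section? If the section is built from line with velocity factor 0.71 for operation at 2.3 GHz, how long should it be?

Z_qwt = √(Z_0·R_L) = √(75 × 232) = √17400
λ = 0.71·c/f = 0.0926 m, so l = λ/4 = 0.0232 m

Z_qwt ≈ 132 Ω; length ≈ 2.32 cm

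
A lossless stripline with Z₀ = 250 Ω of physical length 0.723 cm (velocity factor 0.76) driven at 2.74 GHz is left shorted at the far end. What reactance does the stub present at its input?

λ = v/f = 0.76·c / 2.74 GHz = 0.0832 m
βl = 2π·l/λ = 2π × 0.0869 = 31.3°
tan(βl) = 0.608
For a shorted stub, Z_in = jZ_0·tan(βl)

X_in ≈ 152 Ω (inductive)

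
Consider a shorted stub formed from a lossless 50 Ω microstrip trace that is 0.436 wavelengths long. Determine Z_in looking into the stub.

βl = 2π × 0.436 = 157°
tan(βl) = -0.425
For a shorted stub, Z_in = jZ_0·tan(βl)

Z_in ≈ −j21.3 Ω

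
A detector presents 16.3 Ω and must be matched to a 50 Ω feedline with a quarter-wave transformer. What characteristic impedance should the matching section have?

Z_qwt = √(Z_0·R_L) = √(50 × 16.3) = √815

Z_qwt ≈ 28.5 Ω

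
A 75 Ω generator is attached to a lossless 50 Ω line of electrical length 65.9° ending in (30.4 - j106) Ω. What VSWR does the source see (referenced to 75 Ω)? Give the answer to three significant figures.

VSWR ≈ 14.3

tan(βl) = 2.24
Z_in = Z_0·(Z_L + jZ_0·tanβl)/(Z_0 + jZ_L·tanβl) = 5.24 − j0.235 Ω
Γ_s = (Z_in − Z_s)/(Z_in + Z_s) = (-69.8 − j0.235)/(80.2 − j0.235), |Γ_s| = 0.869
VSWR = (1 + |Γ_s|)/(1 − |Γ_s|)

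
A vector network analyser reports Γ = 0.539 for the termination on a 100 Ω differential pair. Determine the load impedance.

Z_L ≈ 334 Ω

Z_L = Z_0·(1 + Γ)/(1 − Γ) = 100·(1.54)/(0.461)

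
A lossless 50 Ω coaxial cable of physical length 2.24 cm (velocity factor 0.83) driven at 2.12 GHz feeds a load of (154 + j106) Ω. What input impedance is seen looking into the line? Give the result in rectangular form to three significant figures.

λ = v/f = 0.83·c / 2.12 GHz = 0.117 m
βl = 2π·l/λ = 2π × 0.191 = 68.7°
tan(βl) = tan(68.7°) = 2.56
Z_in = Z_0·(Z_L + jZ_0·tanβl)/(Z_0 + jZ_L·tanβl)
     = 50·(154 + j234)/(-221 + j394)

Z_in ≈ 14.2 − j27.5 Ω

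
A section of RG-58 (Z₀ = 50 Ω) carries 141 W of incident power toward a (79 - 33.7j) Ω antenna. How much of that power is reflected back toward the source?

|Γ| = |(29 − j33.7)/(129 − j33.7)| = 0.333
|Γ|² = 0.111
P_refl = |Γ|²·P_inc = 15.7 W, P_del = (1 − |Γ|²)·P_inc = 125 W

P_reflected ≈ 15.7 W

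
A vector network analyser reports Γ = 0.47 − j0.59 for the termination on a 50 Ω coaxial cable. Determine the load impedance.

Z_L = Z_0·(1 + Γ)/(1 − Γ) = 50·(1.47 − j0.59)/(0.53 + j0.59)

Z_L ≈ 34.3 − j93.8 Ω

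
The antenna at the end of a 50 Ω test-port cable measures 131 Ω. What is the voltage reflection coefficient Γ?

Γ = (Z_L − Z_0)/(Z_L + Z_0) = (131 − 50)/(131 + 50) = 81/181

Γ = 0.448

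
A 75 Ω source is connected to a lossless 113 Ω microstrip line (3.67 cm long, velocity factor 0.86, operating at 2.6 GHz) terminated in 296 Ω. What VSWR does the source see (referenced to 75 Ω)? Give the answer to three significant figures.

λ = v/f = 0.86·c / 2.6 GHz = 0.0992 m
βl = 2π·l/λ = 2π × 0.37 = 133°
tan(βl) = -1.07
Z_in = Z_0·(Z_L + jZ_0·tanβl)/(Z_0 + jZ_L·tanβl) = 71.8 + j80.2 Ω
Γ_s = (Z_in − Z_s)/(Z_in + Z_s) = (-3.16 + j80.2)/(147 + j80.2), |Γ_s| = 0.48
VSWR = (1 + |Γ_s|)/(1 − |Γ_s|)

VSWR ≈ 2.84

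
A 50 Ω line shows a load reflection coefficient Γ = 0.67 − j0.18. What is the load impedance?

Z_L = Z_0·(1 + Γ)/(1 − Γ) = 50·(1.67 − j0.18)/(0.33 + j0.18)

Z_L ≈ 184 − j127 Ω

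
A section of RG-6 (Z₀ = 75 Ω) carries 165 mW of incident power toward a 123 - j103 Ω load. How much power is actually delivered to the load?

|Γ| = |(48 − j103)/(198 − j103)| = 0.509
|Γ|² = 0.259
P_refl = |Γ|²·P_inc = 42.8 mW, P_del = (1 − |Γ|²)·P_inc = 122 mW

P_delivered ≈ 122 mW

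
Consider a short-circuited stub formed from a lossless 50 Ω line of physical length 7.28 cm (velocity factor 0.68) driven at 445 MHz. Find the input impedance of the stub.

Z_in ≈ +j77.5 Ω

λ = v/f = 0.68·c / 445 MHz = 0.458 m
βl = 2π·l/λ = 2π × 0.159 = 57.2°
tan(βl) = 1.55
For a short-circuited stub, Z_in = jZ_0·tan(βl)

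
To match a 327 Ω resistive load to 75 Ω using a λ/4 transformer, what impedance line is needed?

Z_qwt = √(Z_0·R_L) = √(75 × 327) = √24520

Z_qwt ≈ 157 Ω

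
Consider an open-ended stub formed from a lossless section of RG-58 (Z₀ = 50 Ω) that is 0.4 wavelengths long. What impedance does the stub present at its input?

Z_in ≈ +j68.8 Ω

βl = 2π × 0.4 = 144°
tan(βl) = -0.727
For an open-ended stub, Z_in = −jZ_0·cot(βl) = −jZ_0/tan(βl)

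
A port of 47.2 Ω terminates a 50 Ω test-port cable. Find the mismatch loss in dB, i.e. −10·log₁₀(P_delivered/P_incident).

mismatch loss ≈ 0.00361 dB

Γ = (47.2 − 50)/(47.2 + 50) = -0.0288
|Γ|² = 0.00083, so P_del/P_inc = 1 − |Γ|² = 0.999
ML = −10·log₁₀(1 − |Γ|²)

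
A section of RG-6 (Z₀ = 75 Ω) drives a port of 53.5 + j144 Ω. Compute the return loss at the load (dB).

RL ≈ 2.45 dB

Γ = (-21.5 + j144)/(128.5 + j144), |Γ| = 0.754
RL = −20·log₁₀|Γ| = −20·log₁₀(0.754)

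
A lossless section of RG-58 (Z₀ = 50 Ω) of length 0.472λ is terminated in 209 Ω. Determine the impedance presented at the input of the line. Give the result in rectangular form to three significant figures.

βl = 2π × 0.472 = 170°
tan(βl) = tan(170°) = -0.178
Z_in = Z_0·(Z_L + jZ_0·tanβl)/(Z_0 + jZ_L·tanβl)
     = 50·(209 − j8.89)/(50 − j37.2)

Z_in ≈ 139 + j94.3 Ω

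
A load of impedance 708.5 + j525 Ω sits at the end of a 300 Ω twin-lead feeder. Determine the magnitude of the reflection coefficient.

Γ = (Z_L − Z_0)/(Z_L + Z_0) = (408.5 + j525)/(1008 + j525)
|Γ| = 665/1140

|Γ| ≈ 0.585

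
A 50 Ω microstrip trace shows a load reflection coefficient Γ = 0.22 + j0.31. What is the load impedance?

Z_L = Z_0·(1 + Γ)/(1 − Γ) = 50·(1.22 + j0.31)/(0.78 − j0.31)

Z_L ≈ 60.7 + j44 Ω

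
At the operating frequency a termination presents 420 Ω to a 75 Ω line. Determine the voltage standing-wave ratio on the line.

VSWR ≈ 5.6

For a purely resistive load, VSWR = R_L/Z_0 or Z_0/R_L (whichever > 1) = 420/75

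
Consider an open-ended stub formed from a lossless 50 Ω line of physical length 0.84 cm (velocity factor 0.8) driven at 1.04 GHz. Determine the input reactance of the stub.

λ = v/f = 0.8·c / 1.04 GHz = 0.231 m
βl = 2π·l/λ = 2π × 0.0364 = 13.1°
tan(βl) = 0.233
For an open-ended stub, Z_in = −jZ_0·cot(βl) = −jZ_0/tan(βl)

X_in ≈ -215 Ω (capacitive)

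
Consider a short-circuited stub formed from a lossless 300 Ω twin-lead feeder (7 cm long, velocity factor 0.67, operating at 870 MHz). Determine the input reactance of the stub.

X_in ≈ -868 Ω (capacitive)

λ = v/f = 0.67·c / 870 MHz = 0.231 m
βl = 2π·l/λ = 2π × 0.303 = 109°
tan(βl) = -2.89
For a short-circuited stub, Z_in = jZ_0·tan(βl)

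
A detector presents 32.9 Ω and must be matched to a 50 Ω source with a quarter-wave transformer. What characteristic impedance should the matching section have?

Z_qwt = √(Z_0·R_L) = √(50 × 32.9) = √1645

Z_qwt ≈ 40.6 Ω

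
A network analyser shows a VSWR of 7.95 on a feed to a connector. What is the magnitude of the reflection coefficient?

|Γ| = (S − 1)/(S + 1) = (7.95 − 1)/(7.95 + 1) = 6.95/8.95

|Γ| ≈ 0.777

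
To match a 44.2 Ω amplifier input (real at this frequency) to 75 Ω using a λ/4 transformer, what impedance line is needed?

Z_qwt = √(Z_0·R_L) = √(75 × 44.2) = √3315

Z_qwt ≈ 57.6 Ω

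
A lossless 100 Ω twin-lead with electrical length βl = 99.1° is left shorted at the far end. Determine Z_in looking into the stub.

Z_in ≈ −j624 Ω

tan(βl) = -6.24
For a shorted stub, Z_in = jZ_0·tan(βl)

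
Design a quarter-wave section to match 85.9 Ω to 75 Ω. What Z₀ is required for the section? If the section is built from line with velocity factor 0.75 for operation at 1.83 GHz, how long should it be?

Z_qwt ≈ 80.3 Ω; length ≈ 3.07 cm

Z_qwt = √(Z_0·R_L) = √(75 × 85.9) = √6442
λ = 0.75·c/f = 0.123 m, so l = λ/4 = 0.0307 m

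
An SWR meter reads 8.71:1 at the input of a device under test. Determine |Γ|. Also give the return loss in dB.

|Γ| ≈ 0.794; return loss ≈ 2 dB

|Γ| = (S − 1)/(S + 1) = (8.71 − 1)/(8.71 + 1) = 7.71/9.71
RL = −20·log₁₀|Γ| = −20·log₁₀(0.794)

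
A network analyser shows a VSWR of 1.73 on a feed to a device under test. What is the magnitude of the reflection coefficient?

|Γ| ≈ 0.267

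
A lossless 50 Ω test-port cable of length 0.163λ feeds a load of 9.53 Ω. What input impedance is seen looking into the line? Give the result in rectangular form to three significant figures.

Z_in ≈ 32.1 + j72.1 Ω

βl = 2π × 0.163 = 58.7°
tan(βl) = tan(58.7°) = 1.64
Z_in = Z_0·(Z_L + jZ_0·tanβl)/(Z_0 + jZ_L·tanβl)
     = 50·(9.53 + j82.2)/(50 + j15.7)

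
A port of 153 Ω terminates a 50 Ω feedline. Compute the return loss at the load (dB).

Γ = (153 − 50)/(153 + 50) = 0.507
RL = −20·log₁₀|Γ| = −20·log₁₀(0.507)

RL ≈ 5.89 dB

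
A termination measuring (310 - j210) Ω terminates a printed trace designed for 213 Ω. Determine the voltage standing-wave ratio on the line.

Γ = (Z_L − Z_0)/(Z_L + Z_0) = (97 − j210)/(523 − j210)
|Γ| = 231/564 = 0.41
VSWR = (1 + |Γ|)/(1 − |Γ|) = 1.41/0.59

VSWR ≈ 2.39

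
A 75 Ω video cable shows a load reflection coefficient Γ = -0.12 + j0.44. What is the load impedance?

Z_L ≈ 41 + j45.6 Ω

Z_L = Z_0·(1 + Γ)/(1 − Γ) = 75·(0.88 + j0.44)/(1.12 − j0.44)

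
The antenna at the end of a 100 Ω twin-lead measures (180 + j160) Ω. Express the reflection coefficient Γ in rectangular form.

Γ = (Z_L − Z_0)/(Z_L + Z_0) = (80 + j160)/(280 + j160)

Γ ≈ 0.462 + j0.308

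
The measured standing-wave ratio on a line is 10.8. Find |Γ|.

|Γ| ≈ 0.831

|Γ| = (S − 1)/(S + 1) = (10.8 − 1)/(10.8 + 1) = 9.8/11.8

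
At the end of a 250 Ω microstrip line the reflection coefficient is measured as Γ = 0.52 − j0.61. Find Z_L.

Z_L ≈ 148 − j506 Ω

Z_L = Z_0·(1 + Γ)/(1 − Γ) = 250·(1.52 − j0.61)/(0.48 + j0.61)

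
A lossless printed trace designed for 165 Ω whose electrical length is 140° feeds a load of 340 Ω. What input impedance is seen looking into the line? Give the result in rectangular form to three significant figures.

tan(βl) = tan(140°) = -0.839
Z_in = Z_0·(Z_L + jZ_0·tanβl)/(Z_0 + jZ_L·tanβl)
     = 165·(340 − j138)/(165 − j285)

Z_in ≈ 145 + j113 Ω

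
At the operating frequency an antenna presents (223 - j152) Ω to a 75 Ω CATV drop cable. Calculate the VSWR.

VSWR ≈ 4.47

Γ = (Z_L − Z_0)/(Z_L + Z_0) = (148 − j152)/(298 − j152)
|Γ| = 212/335 = 0.634
VSWR = (1 + |Γ|)/(1 − |Γ|) = 1.63/0.366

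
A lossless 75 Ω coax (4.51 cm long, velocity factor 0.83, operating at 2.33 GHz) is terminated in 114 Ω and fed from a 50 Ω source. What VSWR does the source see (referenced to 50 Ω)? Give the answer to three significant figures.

VSWR ≈ 2.08

λ = v/f = 0.83·c / 2.33 GHz = 0.107 m
βl = 2π·l/λ = 2π × 0.422 = 152°
tan(βl) = -0.533
Z_in = Z_0·(Z_L + jZ_0·tanβl)/(Z_0 + jZ_L·tanβl) = 88.4 + j31.6 Ω
Γ_s = (Z_in − Z_s)/(Z_in + Z_s) = (38.4 + j31.6)/(138 + j31.6), |Γ_s| = 0.35
VSWR = (1 + |Γ_s|)/(1 − |Γ_s|)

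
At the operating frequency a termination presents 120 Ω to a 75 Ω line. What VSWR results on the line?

VSWR ≈ 1.6

For a purely resistive load, VSWR = R_L/Z_0 or Z_0/R_L (whichever > 1) = 120/75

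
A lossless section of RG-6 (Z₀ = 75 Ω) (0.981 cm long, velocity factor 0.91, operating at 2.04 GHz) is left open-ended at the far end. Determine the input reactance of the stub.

X_in ≈ -151 Ω (capacitive)

λ = v/f = 0.91·c / 2.04 GHz = 0.134 m
βl = 2π·l/λ = 2π × 0.0733 = 26.4°
tan(βl) = 0.496
For an open-ended stub, Z_in = −jZ_0·cot(βl) = −jZ_0/tan(βl)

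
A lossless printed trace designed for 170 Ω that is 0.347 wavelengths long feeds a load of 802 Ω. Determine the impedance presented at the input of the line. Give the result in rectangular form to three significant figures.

βl = 2π × 0.347 = 125°
tan(βl) = tan(125°) = -1.43
Z_in = Z_0·(Z_L + jZ_0·tanβl)/(Z_0 + jZ_L·tanβl)
     = 170·(802 − j244)/(170 − j1150)

Z_in ≈ 52.4 + j111 Ω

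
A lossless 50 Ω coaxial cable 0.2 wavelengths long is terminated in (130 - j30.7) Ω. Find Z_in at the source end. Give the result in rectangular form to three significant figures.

βl = 2π × 0.2 = 72°
tan(βl) = tan(72°) = 3.08
Z_in = Z_0·(Z_L + jZ_0·tanβl)/(Z_0 + jZ_L·tanβl)
     = 50·(130 + j123)/(144 + j400)

Z_in ≈ 18.8 − j9.45 Ω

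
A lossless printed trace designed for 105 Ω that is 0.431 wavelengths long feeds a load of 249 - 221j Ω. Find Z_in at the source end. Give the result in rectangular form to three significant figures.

Z_in ≈ 251 + j221 Ω

βl = 2π × 0.431 = 155°
tan(βl) = tan(155°) = -0.463
Z_in = Z_0·(Z_L + jZ_0·tanβl)/(Z_0 + jZ_L·tanβl)
     = 105·(249 − j270)/(2.7 − j115)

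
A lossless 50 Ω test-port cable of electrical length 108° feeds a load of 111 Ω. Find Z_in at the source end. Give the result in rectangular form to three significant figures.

Z_in ≈ 24.4 + j12.7 Ω

tan(βl) = tan(108°) = -3.08
Z_in = Z_0·(Z_L + jZ_0·tanβl)/(Z_0 + jZ_L·tanβl)
     = 50·(111 − j154)/(50 − j342)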